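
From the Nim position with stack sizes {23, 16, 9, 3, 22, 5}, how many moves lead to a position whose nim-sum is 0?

3

Nim-sum: 23 ^ 16 ^ 9 ^ 3 ^ 22 ^ 5 = 30.
The overall nim-sum is X = 30. A stack of size p has a winning move iff p XOR X < p (reduce it to p XOR X).
  23: 23 XOR 30 = 9 < 23 — winning move (to 9).
  16: 16 XOR 30 = 14 < 16 — winning move (to 14).
  9: 9 XOR 30 = 23 ≥ 9 — no move.
  3: 3 XOR 30 = 29 ≥ 3 — no move.
  22: 22 XOR 30 = 8 < 22 — winning move (to 8).
  5: 5 XOR 30 = 27 ≥ 5 — no move.
That gives 3 winning moves.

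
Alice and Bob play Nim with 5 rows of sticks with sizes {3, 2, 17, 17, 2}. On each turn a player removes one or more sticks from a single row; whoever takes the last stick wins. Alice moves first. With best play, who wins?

Alice wins

In binary:
  00011  (3)
  00010  (2)
  10001  (17)
  10001  (17)
  00010  (2)
  -----
  00011  (3)
The nim-sum is 3 ≠ 0, so this is an N-position: the player to move can win; Alice has a winning move.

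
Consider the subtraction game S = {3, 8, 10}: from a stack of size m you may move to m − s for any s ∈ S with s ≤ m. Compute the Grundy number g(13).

0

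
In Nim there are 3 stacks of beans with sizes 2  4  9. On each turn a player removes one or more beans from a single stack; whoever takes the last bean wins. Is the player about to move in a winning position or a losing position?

Winning position

Nim-sum: 2 XOR 4 XOR 9 = 15.
The nim-sum is 15 ≠ 0, so this is an N-position: the player to move can win.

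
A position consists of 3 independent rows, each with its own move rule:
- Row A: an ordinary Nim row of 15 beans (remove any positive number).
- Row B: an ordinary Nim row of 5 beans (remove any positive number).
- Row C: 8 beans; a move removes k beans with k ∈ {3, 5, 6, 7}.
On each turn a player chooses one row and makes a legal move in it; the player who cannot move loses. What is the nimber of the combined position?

8

Row A is a plain Nim row of size 15, so its Grundy value is 15.
Row B is a plain Nim row of size 5, so its Grundy value is 5.
Grundy values for row C (subtraction set {3, 5, 6, 7}):
g(0) = mex{} = 0
g(1) = mex{} = 0
g(2) = mex{} = 0
g(3) = mex{0} = 1
g(4) = mex{0} = 1
g(5) = mex{0} = 1
g(6) = mex{0,1} = 2
g(7) = mex{0,1} = 2
g(8) = mex{0,1} = 2
So g(8) = 2.
By the Sprague-Grundy theorem, the Grundy value of a sum of independent games is the XOR of the component values.
Combined value = 15 XOR 5 XOR 2 = 8.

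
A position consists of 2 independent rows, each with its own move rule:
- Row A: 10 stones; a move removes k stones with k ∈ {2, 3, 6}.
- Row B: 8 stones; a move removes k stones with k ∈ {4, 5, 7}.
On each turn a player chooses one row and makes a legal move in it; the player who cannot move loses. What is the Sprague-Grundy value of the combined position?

2

For row A, compute g(0), g(1), … with moves {2, 3, 6}:
g(0) = mex{} = 0
g(1) = mex{} = 0
g(2) = mex{0} = 1
g(3) = mex{0} = 1
g(4) = mex{0,1} = 2
g(5) = mex{1} = 0
g(6) = mex{0,1,2} = 3
g(7) = mex{0,2} = 1
g(8) = mex{0,1,3} = 2
g(9) = mex{1,3} = 0
g(10) = mex{1,2} = 0
So g(10) = 0.
Grundy values for row B (subtraction set {4, 5, 7}):
g(0) = mex{} = 0
g(1) = mex{} = 0
g(2) = mex{} = 0
g(3) = mex{} = 0
g(4) = mex{0} = 1
g(5) = mex{0} = 1
g(6) = mex{0} = 1
g(7) = mex{0} = 1
g(8) = mex{0,1} = 2
So g(8) = 2.
By the Sprague-Grundy theorem, the Grundy value of a sum of independent games is the XOR of the component values.
Combined value = 0 XOR 2 = 2.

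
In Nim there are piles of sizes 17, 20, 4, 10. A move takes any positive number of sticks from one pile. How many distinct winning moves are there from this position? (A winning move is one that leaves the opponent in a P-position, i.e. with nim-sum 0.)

In binary:
  10001  (17)
  10100  (20)
  00100  (4)
  01010  (10)
  -----
  01011  (11)
The overall nim-sum is X = 11. A pile of size p has a winning move iff p XOR X < p (reduce it to p XOR X).
  17: 17 XOR 11 = 26 ≥ 17 — no move.
  20: 20 XOR 11 = 31 ≥ 20 — no move.
  4: 4 XOR 11 = 15 ≥ 4 — no move.
  10: 10 XOR 11 = 1 < 10 — winning move (to 1).
That gives 1 winning move.

1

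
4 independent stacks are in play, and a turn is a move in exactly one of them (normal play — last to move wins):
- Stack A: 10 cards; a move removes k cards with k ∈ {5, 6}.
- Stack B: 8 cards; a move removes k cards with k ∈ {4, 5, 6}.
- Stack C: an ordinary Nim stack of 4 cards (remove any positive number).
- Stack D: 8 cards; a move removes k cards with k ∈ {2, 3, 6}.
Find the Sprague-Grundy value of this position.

6

For stack A, compute g(0), g(1), … with moves {5, 6}:
g(0) = mex{} = 0
g(1) = mex{} = 0
g(2) = mex{} = 0
g(3) = mex{} = 0
g(4) = mex{} = 0
g(5) = mex{0} = 1
g(6) = mex{0} = 1
g(7) = mex{0} = 1
g(8) = mex{0} = 1
g(9) = mex{0} = 1
g(10) = mex{0,1} = 2
So g(10) = 2.
Grundy values for stack B (subtraction set {4, 5, 6}):
g(0) = mex{} = 0
g(1) = mex{} = 0
g(2) = mex{} = 0
g(3) = mex{} = 0
g(4) = mex{0} = 1
g(5) = mex{0} = 1
g(6) = mex{0} = 1
g(7) = mex{0} = 1
g(8) = mex{0,1} = 2
So g(8) = 2.
Stack C is a plain Nim stack of size 4, so its Grundy value is 4.
Grundy values for stack D (subtraction set {2, 3, 6}):
k:     0  1  2  3  4  5  6  7  8
g(k):  0  0  1  1  2  0  3  1  2
So g(8) = 2.
The value of a disjunctive sum is the nim-sum of the parts.
Combined value = 2 ⊕ 2 ⊕ 4 ⊕ 2 = 6.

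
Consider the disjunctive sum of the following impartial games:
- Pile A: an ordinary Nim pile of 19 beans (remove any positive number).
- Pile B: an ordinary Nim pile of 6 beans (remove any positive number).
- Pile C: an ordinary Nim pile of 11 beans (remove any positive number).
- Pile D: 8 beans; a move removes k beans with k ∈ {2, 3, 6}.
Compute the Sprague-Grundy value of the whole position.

28

Pile A is a plain Nim pile of size 19, so its Grundy value is 19.
Pile B is a plain Nim pile of size 6, so its Grundy value is 6.
Pile C is a plain Nim pile of size 11, so its Grundy value is 11.
For pile D, compute g(0), g(1), … with moves {2, 3, 6}:
g(0) = mex{} = 0
g(1) = mex{} = 0
g(2) = mex{0} = 1
g(3) = mex{0} = 1
g(4) = mex{0,1} = 2
g(5) = mex{1} = 0
g(6) = mex{0,1,2} = 3
g(7) = mex{0,2} = 1
g(8) = mex{0,1,3} = 2
So g(8) = 2.
By the Sprague-Grundy theorem, the Grundy value of a sum of independent games is the XOR of the component values.
Combined value = 19 ⊕ 6 ⊕ 11 ⊕ 2 = 28.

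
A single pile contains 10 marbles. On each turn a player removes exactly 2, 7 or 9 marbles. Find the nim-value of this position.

Grundy values for subtraction set {2, 7, 9}:
k:     0  1  2  3  4  5  6  7  8  9 10
g(k):  0  0  1  1  0  0  1  1  2  2  3
So g(10) = 3.

3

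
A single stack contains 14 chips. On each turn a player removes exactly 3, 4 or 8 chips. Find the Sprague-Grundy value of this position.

0

Build the Grundy sequence with g(k) = mex{g(k−s) : s ∈ {3, 4, 8}, s ≤ k}:
k:     0  1  2  3  4  5  6  7  8  9 10 11 12 13 14
g(k):  0  0  0  1  1  1  2  0  2  3  1  3  0  0  0
So g(14) = 0.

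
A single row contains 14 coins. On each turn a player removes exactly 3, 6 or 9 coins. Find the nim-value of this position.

0

Build the Grundy sequence with g(k) = mex{g(k−s) : s ∈ {3, 6, 9}, s ≤ k}:
k:     0  1  2  3  4  5  6  7  8  9 10 11 12 13 14
g(k):  0  0  0  1  1  1  2  2  2  3  3  3  0  0  0
So g(14) = 0.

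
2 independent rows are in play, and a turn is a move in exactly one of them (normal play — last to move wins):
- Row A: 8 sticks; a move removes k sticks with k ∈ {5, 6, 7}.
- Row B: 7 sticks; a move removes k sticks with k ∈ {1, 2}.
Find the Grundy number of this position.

0

Build the Grundy sequence for row A with g(k) = mex{g(k−s) : s ∈ {5, 6, 7}, s ≤ k}:
g(0) = mex{} = 0
g(1) = mex{} = 0
g(2) = mex{} = 0
g(3) = mex{} = 0
g(4) = mex{} = 0
g(5) = mex{0} = 1
g(6) = mex{0} = 1
g(7) = mex{0} = 1
g(8) = mex{0} = 1
So g(8) = 1.
For row B, compute g(0), g(1), … with moves {1, 2}:
g(0) = mex{} = 0
g(1) = mex{0} = 1
g(2) = mex{0,1} = 2
g(3) = mex{1,2} = 0
g(4) = mex{0,2} = 1
g(5) = mex{0,1} = 2
g(6) = mex{1,2} = 0
g(7) = mex{0,2} = 1
So g(7) = 1.
The value of a disjunctive sum is the nim-sum of the parts.
Combined value = 1 XOR 1 = 0.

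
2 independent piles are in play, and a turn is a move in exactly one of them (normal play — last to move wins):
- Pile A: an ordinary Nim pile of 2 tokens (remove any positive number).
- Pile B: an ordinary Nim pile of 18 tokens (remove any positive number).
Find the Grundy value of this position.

Pile A is a plain Nim pile of size 2, so its Grundy value is 2.
Pile B is a plain Nim pile of size 18, so its Grundy value is 18.
By the Sprague-Grundy theorem, the Grundy value of a sum of independent games is the XOR of the component values.
Combined value = 2 ⊕ 18 = 16.

16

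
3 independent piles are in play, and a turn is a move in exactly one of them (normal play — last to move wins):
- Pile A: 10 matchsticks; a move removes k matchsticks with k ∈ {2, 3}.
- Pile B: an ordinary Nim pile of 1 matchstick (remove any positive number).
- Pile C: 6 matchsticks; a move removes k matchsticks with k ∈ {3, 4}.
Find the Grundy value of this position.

3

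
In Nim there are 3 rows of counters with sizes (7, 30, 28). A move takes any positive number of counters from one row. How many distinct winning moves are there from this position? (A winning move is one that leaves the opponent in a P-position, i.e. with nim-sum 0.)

In binary:
  00111  (7)
  11110  (30)
  11100  (28)
  -----
  00101  (5)
The overall nim-sum is X = 5. A row of size p has a winning move iff p XOR X < p (reduce it to p XOR X).
  7: 7 XOR 5 = 2 < 7 — winning move (to 2).
  30: 30 XOR 5 = 27 < 30 — winning move (to 27).
  28: 28 XOR 5 = 25 < 28 — winning move (to 25).
That gives 3 winning moves.

3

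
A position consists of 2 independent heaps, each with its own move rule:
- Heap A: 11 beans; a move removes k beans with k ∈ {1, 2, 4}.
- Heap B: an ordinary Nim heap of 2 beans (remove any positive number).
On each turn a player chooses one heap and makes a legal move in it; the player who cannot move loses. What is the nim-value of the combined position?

Grundy values for heap A (subtraction set {1, 2, 4}):
k:     0  1  2  3  4  5  6  7  8  9 10 11
g(k):  0  1  2  0  1  2  0  1  2  0  1  2
So g(11) = 2.
Heap B is a plain Nim heap of size 2, so its Grundy value is 2.
By the Sprague-Grundy theorem, the Grundy value of a sum of independent games is the XOR of the component values.
Combined value = 2 XOR 2 = 0.

0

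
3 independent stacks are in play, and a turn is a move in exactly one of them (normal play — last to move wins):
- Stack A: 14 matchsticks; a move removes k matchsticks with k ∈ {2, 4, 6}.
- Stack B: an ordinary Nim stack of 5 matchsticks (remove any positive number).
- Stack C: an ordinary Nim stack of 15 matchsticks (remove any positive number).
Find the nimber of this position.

9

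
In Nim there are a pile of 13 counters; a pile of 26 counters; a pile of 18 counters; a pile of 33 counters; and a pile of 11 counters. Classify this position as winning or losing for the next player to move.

Winning position

Write each in binary and XOR column by column:
  001101  (13)
  011010  (26)
  010010  (18)
  100001  (33)
  001011  (11)
  ------
  101111  (47)
The nim-sum is 47 ≠ 0, so this is an N-position: the player to move can win.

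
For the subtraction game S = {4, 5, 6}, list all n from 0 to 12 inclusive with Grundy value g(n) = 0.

0, 1, 2, 3, 10, 11, 12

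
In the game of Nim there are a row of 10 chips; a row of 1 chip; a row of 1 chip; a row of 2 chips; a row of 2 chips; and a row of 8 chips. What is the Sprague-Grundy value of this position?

2

Compute the nim-sum pairwise:
10 ^ 1 = 11
11 ^ 1 = 10
10 ^ 2 = 8
8 ^ 2 = 10
10 ^ 8 = 2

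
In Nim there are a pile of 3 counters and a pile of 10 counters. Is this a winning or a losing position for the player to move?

Compute the nim-sum pairwise:
3 ^ 10 = 9
The nim-sum is 9 ≠ 0, so this is an N-position: the player to move can win.

Winning position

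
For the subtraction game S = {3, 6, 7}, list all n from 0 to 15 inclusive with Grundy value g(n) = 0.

0, 1, 2, 10, 11, 12

Grundy values for subtraction set {3, 6, 7}:
k:     0  1  2  3  4  5  6  7  8  9 10 11 12 13 14 15
g(k):  0  0  0  1  1  1  2  2  2  3  0  0  0  1  1  1
The P-positions (g = 0) in 0..15 are 0, 1, 2, 10, 11, 12.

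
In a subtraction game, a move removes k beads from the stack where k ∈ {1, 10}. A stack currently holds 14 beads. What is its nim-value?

Grundy values for subtraction set {1, 10}:
g(0) = mex{} = 0
g(1) = mex{0} = 1
g(2) = mex{1} = 0
g(3) = mex{0} = 1
g(4) = mex{1} = 0
g(5) = mex{0} = 1
g(6) = mex{1} = 0
g(7) = mex{0} = 1
g(8) = mex{1} = 0
g(9) = mex{0} = 1
g(10) = mex{0,1} = 2
g(11) = mex{1,2} = 0
g(12) = mex{0} = 1
g(13) = mex{1} = 0
g(14) = mex{0} = 1
So g(14) = 1.

1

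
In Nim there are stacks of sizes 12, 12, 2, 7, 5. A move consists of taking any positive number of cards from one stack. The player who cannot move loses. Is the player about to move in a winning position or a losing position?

Losing position

Nim-sum: 12 ⊕ 12 ⊕ 2 ⊕ 7 ⊕ 5 = 0.
The nim-sum is 0, so this is a P-position: the player to move is in a losing position under optimal play.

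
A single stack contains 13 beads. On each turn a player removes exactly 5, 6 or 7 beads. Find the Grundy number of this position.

0

Build the Grundy sequence with g(k) = mex{g(k−s) : s ∈ {5, 6, 7}, s ≤ k}:
g(0) = mex{} = 0
g(1) = mex{} = 0
g(2) = mex{} = 0
g(3) = mex{} = 0
g(4) = mex{} = 0
g(5) = mex{0} = 1
g(6) = mex{0} = 1
g(7) = mex{0} = 1
g(8) = mex{0} = 1
g(9) = mex{0} = 1
g(10) = mex{0,1} = 2
g(11) = mex{0,1} = 2
g(12) = mex{1} = 0
g(13) = mex{1} = 0
So g(13) = 0.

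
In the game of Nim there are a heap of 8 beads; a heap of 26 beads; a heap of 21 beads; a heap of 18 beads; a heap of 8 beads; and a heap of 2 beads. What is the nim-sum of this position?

31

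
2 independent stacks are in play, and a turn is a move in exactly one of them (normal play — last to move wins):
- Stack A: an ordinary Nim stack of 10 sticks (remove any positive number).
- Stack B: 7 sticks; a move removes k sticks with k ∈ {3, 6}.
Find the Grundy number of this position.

Stack A is a plain Nim stack of size 10, so its Grundy value is 10.
For stack B, compute g(0), g(1), … with moves {3, 6}:
k:     0  1  2  3  4  5  6  7
g(k):  0  0  0  1  1  1  2  2
So g(7) = 2.
The value of a disjunctive sum is the nim-sum of the parts.
Combined value = 10 XOR 2 = 8.

8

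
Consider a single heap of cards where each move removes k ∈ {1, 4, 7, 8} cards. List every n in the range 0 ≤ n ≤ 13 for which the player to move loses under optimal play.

Grundy values for subtraction set {1, 4, 7, 8}:
k:     0  1  2  3  4  5  6  7  8  9 10 11 12 13
g(k):  0  1  0  1  2  0  1  2  3  2  3  0  1  3
The P-positions (g = 0) in 0..13 are 0, 2, 5, 11.

0, 2, 5, 11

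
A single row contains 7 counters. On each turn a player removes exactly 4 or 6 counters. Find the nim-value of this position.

1

Grundy values for subtraction set {4, 6}:
g(0) = mex{} = 0
g(1) = mex{} = 0
g(2) = mex{} = 0
g(3) = mex{} = 0
g(4) = mex{0} = 1
g(5) = mex{0} = 1
g(6) = mex{0} = 1
g(7) = mex{0} = 1
So g(7) = 1.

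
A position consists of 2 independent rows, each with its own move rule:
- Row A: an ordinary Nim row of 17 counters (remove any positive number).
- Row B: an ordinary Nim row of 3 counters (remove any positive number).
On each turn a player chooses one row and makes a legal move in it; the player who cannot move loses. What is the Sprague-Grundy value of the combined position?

18

Row A is a plain Nim row of size 17, so its Grundy value is 17.
Row B is a plain Nim row of size 3, so its Grundy value is 3.
By the Sprague-Grundy theorem, the Grundy value of a sum of independent games is the XOR of the component values.
Combined value = 17 ⊕ 3 = 18.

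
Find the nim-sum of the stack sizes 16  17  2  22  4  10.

Nim-sum: 16 ^ 17 ^ 2 ^ 22 ^ 4 ^ 10 = 27.

27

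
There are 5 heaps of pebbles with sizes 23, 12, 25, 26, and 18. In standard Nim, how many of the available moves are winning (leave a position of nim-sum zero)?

3

Compute the nim-sum pairwise:
23 XOR 12 = 27
27 XOR 25 = 2
2 XOR 26 = 24
24 XOR 18 = 10
The overall nim-sum is X = 10. A heap of size p has a winning move iff p XOR X < p (reduce it to p XOR X).
  23: 23 XOR 10 = 29 ≥ 23 — no move.
  12: 12 XOR 10 = 6 < 12 — winning move (to 6).
  25: 25 XOR 10 = 19 < 25 — winning move (to 19).
  26: 26 XOR 10 = 16 < 26 — winning move (to 16).
  18: 18 XOR 10 = 24 ≥ 18 — no move.
That gives 3 winning moves.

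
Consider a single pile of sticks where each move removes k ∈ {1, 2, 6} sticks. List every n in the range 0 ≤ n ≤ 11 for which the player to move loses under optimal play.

0, 3, 7, 10

Grundy values for subtraction set {1, 2, 6}:
g(0) = mex{} = 0
g(1) = mex{0} = 1
g(2) = mex{0,1} = 2
g(3) = mex{1,2} = 0
g(4) = mex{0,2} = 1
g(5) = mex{0,1} = 2
g(6) = mex{0,1,2} = 3
g(7) = mex{1,2,3} = 0
g(8) = mex{0,2,3} = 1
g(9) = mex{0,1} = 2
g(10) = mex{1,2} = 0
g(11) = mex{0,2} = 1
The P-positions (g = 0) in 0..11 are 0, 3, 7, 10.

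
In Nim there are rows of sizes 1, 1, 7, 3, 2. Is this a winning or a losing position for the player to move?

Winning position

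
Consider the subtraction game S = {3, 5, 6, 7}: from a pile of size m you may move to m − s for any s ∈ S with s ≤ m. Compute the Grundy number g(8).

Build the Grundy sequence with g(k) = mex{g(k−s) : s ∈ {3, 5, 6, 7}, s ≤ k}:
k:     0  1  2  3  4  5  6  7  8
g(k):  0  0  0  1  1  1  2  2  2
So g(8) = 2.

2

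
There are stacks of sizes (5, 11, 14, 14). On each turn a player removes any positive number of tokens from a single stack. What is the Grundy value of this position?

14

Compute the nim-sum pairwise:
5 ⊕ 11 = 14
14 ⊕ 14 = 0
0 ⊕ 14 = 14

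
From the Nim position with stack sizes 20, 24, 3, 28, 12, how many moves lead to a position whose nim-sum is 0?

3

Compute the nim-sum pairwise:
20 ⊕ 24 = 12
12 ⊕ 3 = 15
15 ⊕ 28 = 19
19 ⊕ 12 = 31
The overall nim-sum is X = 31. A stack of size p has a winning move iff p XOR X < p (reduce it to p XOR X).
  20: 20 XOR 31 = 11 < 20 — winning move (to 11).
  24: 24 XOR 31 = 7 < 24 — winning move (to 7).
  3: 3 XOR 31 = 28 ≥ 3 — no move.
  28: 28 XOR 31 = 3 < 28 — winning move (to 3).
  12: 12 XOR 31 = 19 ≥ 12 — no move.
That gives 3 winning moves.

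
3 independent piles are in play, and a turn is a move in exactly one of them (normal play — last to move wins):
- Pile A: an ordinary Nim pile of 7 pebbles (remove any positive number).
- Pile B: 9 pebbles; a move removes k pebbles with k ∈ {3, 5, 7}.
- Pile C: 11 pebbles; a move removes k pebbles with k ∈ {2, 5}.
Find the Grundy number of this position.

Pile A is a plain Nim pile of size 7, so its Grundy value is 7.
For pile B, compute g(0), g(1), … with moves {3, 5, 7}:
g(0) = mex{} = 0
g(1) = mex{} = 0
g(2) = mex{} = 0
g(3) = mex{0} = 1
g(4) = mex{0} = 1
g(5) = mex{0} = 1
g(6) = mex{0,1} = 2
g(7) = mex{0,1} = 2
g(8) = mex{0,1} = 2
g(9) = mex{0,1,2} = 3
So g(9) = 3.
For pile C, compute g(0), g(1), … with moves {2, 5}:
g(0) = mex{} = 0
g(1) = mex{} = 0
g(2) = mex{0} = 1
g(3) = mex{0} = 1
g(4) = mex{1} = 0
g(5) = mex{0,1} = 2
g(6) = mex{0} = 1
g(7) = mex{1,2} = 0
g(8) = mex{1} = 0
g(9) = mex{0} = 1
g(10) = mex{0,2} = 1
g(11) = mex{1} = 0
So g(11) = 0.
By the Sprague-Grundy theorem, the Grundy value of a sum of independent games is the XOR of the component values.
Combined value = 7 ⊕ 3 ⊕ 0 = 4.

4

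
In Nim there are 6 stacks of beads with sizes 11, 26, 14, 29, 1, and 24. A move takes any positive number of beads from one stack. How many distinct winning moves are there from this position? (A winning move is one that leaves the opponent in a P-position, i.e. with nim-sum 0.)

3

In binary:
  01011  (11)
  11010  (26)
  01110  (14)
  11101  (29)
  00001  (1)
  11000  (24)
  -----
  11011  (27)
The overall nim-sum is X = 27. A stack of size p has a winning move iff p XOR X < p (reduce it to p XOR X).
  11: 11 XOR 27 = 16 ≥ 11 — no move.
  26: 26 XOR 27 = 1 < 26 — winning move (to 1).
  14: 14 XOR 27 = 21 ≥ 14 — no move.
  29: 29 XOR 27 = 6 < 29 — winning move (to 6).
  1: 1 XOR 27 = 26 ≥ 1 — no move.
  24: 24 XOR 27 = 3 < 24 — winning move (to 3).
That gives 3 winning moves.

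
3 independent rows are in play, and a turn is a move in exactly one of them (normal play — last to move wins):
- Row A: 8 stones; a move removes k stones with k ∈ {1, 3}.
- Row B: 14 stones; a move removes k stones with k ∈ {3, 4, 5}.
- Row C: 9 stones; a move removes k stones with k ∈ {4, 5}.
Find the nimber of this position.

Build the Grundy sequence for row A with g(k) = mex{g(k−s) : s ∈ {1, 3}, s ≤ k}:
g(0) = mex{} = 0
g(1) = mex{0} = 1
g(2) = mex{1} = 0
g(3) = mex{0} = 1
g(4) = mex{1} = 0
g(5) = mex{0} = 1
g(6) = mex{1} = 0
g(7) = mex{0} = 1
g(8) = mex{1} = 0
So g(8) = 0.
Grundy values for row B (subtraction set {3, 4, 5}):
g(0) = mex{} = 0
g(1) = mex{} = 0
g(2) = mex{} = 0
g(3) = mex{0} = 1
g(4) = mex{0} = 1
g(5) = mex{0} = 1
g(6) = mex{0,1} = 2
g(7) = mex{0,1} = 2
g(8) = mex{1} = 0
g(9) = mex{1,2} = 0
g(10) = mex{1,2} = 0
g(11) = mex{0,2} = 1
g(12) = mex{0,2} = 1
g(13) = mex{0} = 1
g(14) = mex{0,1} = 2
So g(14) = 2.
For row C, compute g(0), g(1), … with moves {4, 5}:
k:     0  1  2  3  4  5  6  7  8  9
g(k):  0  0  0  0  1  1  1  1  2  0
So g(9) = 0.
By the Sprague-Grundy theorem, the Grundy value of a sum of independent games is the XOR of the component values.
Combined value = 0 XOR 2 XOR 0 = 2.

2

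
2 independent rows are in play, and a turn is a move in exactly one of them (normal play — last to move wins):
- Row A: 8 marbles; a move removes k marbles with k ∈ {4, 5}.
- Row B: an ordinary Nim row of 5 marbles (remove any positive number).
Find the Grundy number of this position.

7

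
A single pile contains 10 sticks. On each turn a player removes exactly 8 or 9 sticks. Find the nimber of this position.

Build the Grundy sequence with g(k) = mex{g(k−s) : s ∈ {8, 9}, s ≤ k}:
g(0) = mex{} = 0
g(1) = mex{} = 0
g(2) = mex{} = 0
g(3) = mex{} = 0
g(4) = mex{} = 0
g(5) = mex{} = 0
g(6) = mex{} = 0
g(7) = mex{} = 0
g(8) = mex{0} = 1
g(9) = mex{0} = 1
g(10) = mex{0} = 1
So g(10) = 1.

1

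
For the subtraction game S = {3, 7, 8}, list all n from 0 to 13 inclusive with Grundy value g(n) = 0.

0, 1, 2, 6, 11, 12

Build the Grundy sequence with g(k) = mex{g(k−s) : s ∈ {3, 7, 8}, s ≤ k}:
k:     0  1  2  3  4  5  6  7  8  9 10 11 12 13
g(k):  0  0  0  1  1  1  0  2  2  1  3  0  0  2
The P-positions (g = 0) in 0..13 are 0, 1, 2, 6, 11, 12.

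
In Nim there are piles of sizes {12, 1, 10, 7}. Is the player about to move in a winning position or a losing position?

Losing position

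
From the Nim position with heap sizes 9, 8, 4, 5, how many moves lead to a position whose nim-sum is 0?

0

Compute the nim-sum pairwise:
9 ^ 8 = 1
1 ^ 4 = 5
5 ^ 5 = 0
The nim-sum is already 0, so every move leaves a nonzero nim-sum — there are no winning moves.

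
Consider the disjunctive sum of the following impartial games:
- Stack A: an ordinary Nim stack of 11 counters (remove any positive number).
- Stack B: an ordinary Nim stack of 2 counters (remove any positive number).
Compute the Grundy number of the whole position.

Stack A is a plain Nim stack of size 11, so its Grundy value is 11.
Stack B is a plain Nim stack of size 2, so its Grundy value is 2.
By the Sprague-Grundy theorem, the Grundy value of a sum of independent games is the XOR of the component values.
Combined value = 11 ⊕ 2 = 9.

9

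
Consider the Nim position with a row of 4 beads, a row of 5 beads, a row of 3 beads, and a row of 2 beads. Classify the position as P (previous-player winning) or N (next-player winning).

In binary:
  100  (4)
  101  (5)
  011  (3)
  010  (2)
  ---
  000  (0)
The nim-sum is 0, so this is a P-position: the player to move is in a losing position under optimal play.

P-position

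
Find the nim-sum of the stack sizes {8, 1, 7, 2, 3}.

Compute the nim-sum pairwise:
8 ⊕ 1 = 9
9 ⊕ 7 = 14
14 ⊕ 2 = 12
12 ⊕ 3 = 15

15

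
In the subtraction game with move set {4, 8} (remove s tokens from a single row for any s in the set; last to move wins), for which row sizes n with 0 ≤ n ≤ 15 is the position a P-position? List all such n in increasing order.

0, 1, 2, 3, 12, 13, 14, 15

Build the Grundy sequence with g(k) = mex{g(k−s) : s ∈ {4, 8}, s ≤ k}:
k:     0  1  2  3  4  5  6  7  8  9 10 11 12 13 14 15
g(k):  0  0  0  0  1  1  1  1  2  2  2  2  0  0  0  0
The P-positions (g = 0) in 0..15 are 0, 1, 2, 3, 12, 13, 14, 15.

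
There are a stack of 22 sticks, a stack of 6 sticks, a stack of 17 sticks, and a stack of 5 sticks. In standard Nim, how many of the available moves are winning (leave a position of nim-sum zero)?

Nim-sum: 22 ⊕ 6 ⊕ 17 ⊕ 5 = 4.
The overall nim-sum is X = 4. A stack of size p has a winning move iff p XOR X < p (reduce it to p XOR X).
  22: 22 XOR 4 = 18 < 22 — winning move (to 18).
  6: 6 XOR 4 = 2 < 6 — winning move (to 2).
  17: 17 XOR 4 = 21 ≥ 17 — no move.
  5: 5 XOR 4 = 1 < 5 — winning move (to 1).
That gives 3 winning moves.

3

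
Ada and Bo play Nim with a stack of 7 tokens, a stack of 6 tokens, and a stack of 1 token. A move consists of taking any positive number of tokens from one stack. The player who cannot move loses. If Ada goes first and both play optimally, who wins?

Compute the nim-sum pairwise:
7 XOR 6 = 1
1 XOR 1 = 0
The nim-sum is 0, so this is a P-position: the player to move is in a losing position under optimal play; Ada is about to move from it and so loses — Bo wins.

Bo wins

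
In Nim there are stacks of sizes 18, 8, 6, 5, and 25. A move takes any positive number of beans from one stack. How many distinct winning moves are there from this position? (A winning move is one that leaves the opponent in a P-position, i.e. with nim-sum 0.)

0

Compute the nim-sum pairwise:
18 ^ 8 = 26
26 ^ 6 = 28
28 ^ 5 = 25
25 ^ 25 = 0
The nim-sum is already 0, so every move leaves a nonzero nim-sum — there are no winning moves.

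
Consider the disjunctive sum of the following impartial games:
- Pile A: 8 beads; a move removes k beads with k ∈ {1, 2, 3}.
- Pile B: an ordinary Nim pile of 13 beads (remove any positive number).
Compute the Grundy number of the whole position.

For pile A, compute g(0), g(1), … with moves {1, 2, 3}:
k:     0  1  2  3  4  5  6  7  8
g(k):  0  1  2  3  0  1  2  3  0
So g(8) = 0.
Pile B is a plain Nim pile of size 13, so its Grundy value is 13.
By the Sprague-Grundy theorem, the Grundy value of a sum of independent games is the XOR of the component values.
Combined value = 0 ⊕ 13 = 13.

13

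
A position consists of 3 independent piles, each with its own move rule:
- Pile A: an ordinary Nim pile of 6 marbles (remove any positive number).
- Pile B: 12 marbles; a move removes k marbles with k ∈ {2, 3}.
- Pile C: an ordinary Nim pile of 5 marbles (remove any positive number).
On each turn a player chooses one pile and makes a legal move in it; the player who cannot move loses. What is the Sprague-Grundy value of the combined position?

2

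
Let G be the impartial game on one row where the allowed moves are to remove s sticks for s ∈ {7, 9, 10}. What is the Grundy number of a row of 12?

1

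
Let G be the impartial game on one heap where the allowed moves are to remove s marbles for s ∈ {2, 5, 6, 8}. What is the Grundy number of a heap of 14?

Compute g(0), g(1), … for moves {2, 5, 6, 8}:
g(0) = mex{} = 0
g(1) = mex{} = 0
g(2) = mex{0} = 1
g(3) = mex{0} = 1
g(4) = mex{1} = 0
g(5) = mex{0,1} = 2
g(6) = mex{0} = 1
g(7) = mex{0,1,2} = 3
g(8) = mex{0,1} = 2
g(9) = mex{0,1,3} = 2
g(10) = mex{0,1,2} = 3
g(11) = mex{1,2} = 0
g(12) = mex{0,1,3} = 2
g(13) = mex{0,2,3} = 1
g(14) = mex{1,2} = 0
So g(14) = 0.

0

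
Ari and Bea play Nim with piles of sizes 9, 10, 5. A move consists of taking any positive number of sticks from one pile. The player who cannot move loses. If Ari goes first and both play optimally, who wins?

Ari wins

Nim-sum: 9 ^ 10 ^ 5 = 6.
The nim-sum is 6 ≠ 0, so this is an N-position: the player to move can win; Ari has a winning move.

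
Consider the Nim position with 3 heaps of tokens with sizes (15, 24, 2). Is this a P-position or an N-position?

N-position

Compute the nim-sum pairwise:
15 XOR 24 = 23
23 XOR 2 = 21
The nim-sum is 21 ≠ 0, so this is an N-position: the player to move can win.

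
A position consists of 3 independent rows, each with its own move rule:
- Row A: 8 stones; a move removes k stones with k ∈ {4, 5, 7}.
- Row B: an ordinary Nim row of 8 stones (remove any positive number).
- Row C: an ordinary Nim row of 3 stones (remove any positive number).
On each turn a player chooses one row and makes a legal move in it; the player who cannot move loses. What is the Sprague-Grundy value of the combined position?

9

Build the Grundy sequence for row A with g(k) = mex{g(k−s) : s ∈ {4, 5, 7}, s ≤ k}:
k:     0  1  2  3  4  5  6  7  8
g(k):  0  0  0  0  1  1  1  1  2
So g(8) = 2.
Row B is a plain Nim row of size 8, so its Grundy value is 8.
Row C is a plain Nim row of size 3, so its Grundy value is 3.
The value of a disjunctive sum is the nim-sum of the parts.
Combined value = 2 ⊕ 8 ⊕ 3 = 9.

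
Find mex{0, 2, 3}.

1

0 is in the set but 1 is not, so the mex is 1.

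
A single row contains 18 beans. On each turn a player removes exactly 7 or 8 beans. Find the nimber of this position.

0

Compute g(0), g(1), … for moves {7, 8}:
k:     0  1  2  3  4  5  6  7  8  9 10 11 12 13 14 15 16 17 18
g(k):  0  0  0  0  0  0  0  1  1  1  1  1  1  1  2  0  0  0  0
So g(18) = 0.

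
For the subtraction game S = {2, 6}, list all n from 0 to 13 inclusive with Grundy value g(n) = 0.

Grundy values for subtraction set {2, 6}:
g(0) = mex{} = 0
g(1) = mex{} = 0
g(2) = mex{0} = 1
g(3) = mex{0} = 1
g(4) = mex{1} = 0
g(5) = mex{1} = 0
g(6) = mex{0} = 1
g(7) = mex{0} = 1
g(8) = mex{1} = 0
g(9) = mex{1} = 0
g(10) = mex{0} = 1
g(11) = mex{0} = 1
g(12) = mex{1} = 0
g(13) = mex{1} = 0
The P-positions (g = 0) in 0..13 are 0, 1, 4, 5, 8, 9, 12, 13.

0, 1, 4, 5, 8, 9, 12, 13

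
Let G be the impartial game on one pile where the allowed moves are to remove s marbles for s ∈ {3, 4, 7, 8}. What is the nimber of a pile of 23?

Compute g(0), g(1), … for moves {3, 4, 7, 8}:
k:     0  1  2  3  4  5  6  7  8  9 10 11 12 13 14 15 16 17 18 19 20 21 22 23
g(k):  0  0  0  1  1  1  2  2  2  3  3  0  0  0  1  1  1  2  2  2  3  3  0  0
So g(23) = 0.

0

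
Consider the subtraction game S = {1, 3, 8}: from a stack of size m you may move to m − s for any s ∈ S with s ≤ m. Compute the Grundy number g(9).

3

Compute g(0), g(1), … for moves {1, 3, 8}:
g(0) = mex{} = 0
g(1) = mex{0} = 1
g(2) = mex{1} = 0
g(3) = mex{0} = 1
g(4) = mex{1} = 0
g(5) = mex{0} = 1
g(6) = mex{1} = 0
g(7) = mex{0} = 1
g(8) = mex{0,1} = 2
g(9) = mex{0,1,2} = 3
So g(9) = 3.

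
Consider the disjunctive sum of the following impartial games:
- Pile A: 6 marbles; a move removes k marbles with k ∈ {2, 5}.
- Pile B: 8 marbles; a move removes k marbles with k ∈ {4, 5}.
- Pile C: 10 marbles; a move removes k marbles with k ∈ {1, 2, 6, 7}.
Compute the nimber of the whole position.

1

Build the Grundy sequence for pile A with g(k) = mex{g(k−s) : s ∈ {2, 5}, s ≤ k}:
k:     0  1  2  3  4  5  6
g(k):  0  0  1  1  0  2  1
So g(6) = 1.
For pile B, compute g(0), g(1), … with moves {4, 5}:
k:     0  1  2  3  4  5  6  7  8
g(k):  0  0  0  0  1  1  1  1  2
So g(8) = 2.
Grundy values for pile C (subtraction set {1, 2, 6, 7}):
k:     0  1  2  3  4  5  6  7  8  9 10
g(k):  0  1  2  0  1  2  3  4  0  1  2
So g(10) = 2.
The value of a disjunctive sum is the nim-sum of the parts.
Combined value = 1 ⊕ 2 ⊕ 2 = 1.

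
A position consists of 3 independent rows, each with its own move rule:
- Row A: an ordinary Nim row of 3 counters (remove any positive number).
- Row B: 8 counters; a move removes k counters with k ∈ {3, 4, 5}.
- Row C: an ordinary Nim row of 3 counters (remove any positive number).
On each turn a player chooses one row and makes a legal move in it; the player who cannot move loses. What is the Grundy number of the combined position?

0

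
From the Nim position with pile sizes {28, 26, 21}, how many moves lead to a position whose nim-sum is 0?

3

Nim-sum: 28 ^ 26 ^ 21 = 19.
The overall nim-sum is X = 19. A pile of size p has a winning move iff p XOR X < p (reduce it to p XOR X).
  28: 28 XOR 19 = 15 < 28 — winning move (to 15).
  26: 26 XOR 19 = 9 < 26 — winning move (to 9).
  21: 21 XOR 19 = 6 < 21 — winning move (to 6).
That gives 3 winning moves.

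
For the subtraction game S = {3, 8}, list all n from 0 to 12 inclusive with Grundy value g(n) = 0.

0, 1, 2, 6, 7, 11, 12

Grundy values for subtraction set {3, 8}:
g(0) = mex{} = 0
g(1) = mex{} = 0
g(2) = mex{} = 0
g(3) = mex{0} = 1
g(4) = mex{0} = 1
g(5) = mex{0} = 1
g(6) = mex{1} = 0
g(7) = mex{1} = 0
g(8) = mex{0,1} = 2
g(9) = mex{0} = 1
g(10) = mex{0} = 1
g(11) = mex{1,2} = 0
g(12) = mex{1} = 0
The P-positions (g = 0) in 0..12 are 0, 1, 2, 6, 7, 11, 12.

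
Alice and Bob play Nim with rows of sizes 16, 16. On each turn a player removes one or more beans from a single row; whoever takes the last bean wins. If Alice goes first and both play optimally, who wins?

Nim-sum: 16 ^ 16 = 0.
The nim-sum is 0, so this is a P-position: the player to move is in a losing position under optimal play; Alice is about to move from it and so loses — Bob wins.

Bob wins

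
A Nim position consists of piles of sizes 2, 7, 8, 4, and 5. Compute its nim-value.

Nim-sum: 2 ⊕ 7 ⊕ 8 ⊕ 4 ⊕ 5 = 12.

12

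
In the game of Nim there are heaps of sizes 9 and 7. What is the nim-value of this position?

Nim-sum: 9 ^ 7 = 14.

14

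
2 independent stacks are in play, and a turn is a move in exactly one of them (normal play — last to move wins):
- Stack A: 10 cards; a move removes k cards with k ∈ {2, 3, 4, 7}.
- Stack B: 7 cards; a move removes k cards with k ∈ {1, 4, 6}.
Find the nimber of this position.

2

Build the Grundy sequence for stack A with g(k) = mex{g(k−s) : s ∈ {2, 3, 4, 7}, s ≤ k}:
g(0) = mex{} = 0
g(1) = mex{} = 0
g(2) = mex{0} = 1
g(3) = mex{0} = 1
g(4) = mex{0,1} = 2
g(5) = mex{0,1} = 2
g(6) = mex{1,2} = 0
g(7) = mex{0,1,2} = 3
g(8) = mex{0,2} = 1
g(9) = mex{0,1,2,3} = 4
g(10) = mex{0,1,3} = 2
So g(10) = 2.
For stack B, compute g(0), g(1), … with moves {1, 4, 6}:
k:     0  1  2  3  4  5  6  7
g(k):  0  1  0  1  2  0  1  0
So g(7) = 0.
By the Sprague-Grundy theorem, the Grundy value of a sum of independent games is the XOR of the component values.
Combined value = 2 ⊕ 0 = 2.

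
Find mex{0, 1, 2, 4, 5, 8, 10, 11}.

3

The values 0, 1, 2 are all present; 3 is the first non-negative integer missing from the set.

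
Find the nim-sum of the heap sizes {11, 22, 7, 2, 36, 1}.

61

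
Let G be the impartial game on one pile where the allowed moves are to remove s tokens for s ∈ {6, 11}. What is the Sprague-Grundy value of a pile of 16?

2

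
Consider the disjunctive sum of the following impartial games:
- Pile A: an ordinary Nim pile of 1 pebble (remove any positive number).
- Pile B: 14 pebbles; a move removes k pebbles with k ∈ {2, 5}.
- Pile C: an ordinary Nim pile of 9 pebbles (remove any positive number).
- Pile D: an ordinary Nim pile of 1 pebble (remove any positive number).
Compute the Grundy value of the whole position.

9

Pile A is a plain Nim pile of size 1, so its Grundy value is 1.
Grundy values for pile B (subtraction set {2, 5}):
k:     0  1  2  3  4  5  6  7  8  9 10 11 12 13 14
g(k):  0  0  1  1  0  2  1  0  0  1  1  0  2  1  0
So g(14) = 0.
Pile C is a plain Nim pile of size 9, so its Grundy value is 9.
Pile D is a plain Nim pile of size 1, so its Grundy value is 1.
The value of a disjunctive sum is the nim-sum of the parts.
Combined value = 1 ⊕ 0 ⊕ 9 ⊕ 1 = 9.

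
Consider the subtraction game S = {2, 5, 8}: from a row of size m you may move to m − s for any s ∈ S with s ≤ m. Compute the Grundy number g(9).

1

Compute g(0), g(1), … for moves {2, 5, 8}:
k:     0  1  2  3  4  5  6  7  8  9
g(k):  0  0  1  1  0  2  1  0  2  1
So g(9) = 1.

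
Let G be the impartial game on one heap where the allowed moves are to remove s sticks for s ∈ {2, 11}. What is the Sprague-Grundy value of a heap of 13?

Build the Grundy sequence with g(k) = mex{g(k−s) : s ∈ {2, 11}, s ≤ k}:
g(0) = mex{} = 0
g(1) = mex{} = 0
g(2) = mex{0} = 1
g(3) = mex{0} = 1
g(4) = mex{1} = 0
g(5) = mex{1} = 0
g(6) = mex{0} = 1
g(7) = mex{0} = 1
g(8) = mex{1} = 0
g(9) = mex{1} = 0
g(10) = mex{0} = 1
g(11) = mex{0} = 1
g(12) = mex{0,1} = 2
g(13) = mex{1} = 0
So g(13) = 0.

0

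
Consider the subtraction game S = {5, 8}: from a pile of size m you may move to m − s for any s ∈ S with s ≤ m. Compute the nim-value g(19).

1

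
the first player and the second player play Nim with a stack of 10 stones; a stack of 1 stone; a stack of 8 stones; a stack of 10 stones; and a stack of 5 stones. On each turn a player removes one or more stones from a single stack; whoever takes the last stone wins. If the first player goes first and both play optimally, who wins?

the first player wins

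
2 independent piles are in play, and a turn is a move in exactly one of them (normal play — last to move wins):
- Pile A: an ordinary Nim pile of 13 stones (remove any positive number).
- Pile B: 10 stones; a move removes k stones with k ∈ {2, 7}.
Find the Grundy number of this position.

13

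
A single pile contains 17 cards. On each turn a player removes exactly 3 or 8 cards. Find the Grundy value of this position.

Build the Grundy sequence with g(k) = mex{g(k−s) : s ∈ {3, 8}, s ≤ k}:
k:     0  1  2  3  4  5  6  7  8  9 10 11 12 13 14 15 16 17
g(k):  0  0  0  1  1  1  0  0  2  1  1  0  0  0  1  1  1  0
So g(17) = 0.

0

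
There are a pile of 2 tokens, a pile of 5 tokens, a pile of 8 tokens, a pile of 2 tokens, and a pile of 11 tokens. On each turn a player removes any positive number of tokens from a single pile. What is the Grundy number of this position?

6

Nim-sum: 2 XOR 5 XOR 8 XOR 2 XOR 11 = 6.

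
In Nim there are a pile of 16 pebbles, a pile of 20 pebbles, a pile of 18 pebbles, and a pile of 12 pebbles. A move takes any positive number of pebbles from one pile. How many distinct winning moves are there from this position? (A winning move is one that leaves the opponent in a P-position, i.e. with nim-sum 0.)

3

Nim-sum: 16 ⊕ 20 ⊕ 18 ⊕ 12 = 26.
The overall nim-sum is X = 26. A pile of size p has a winning move iff p XOR X < p (reduce it to p XOR X).
  16: 16 XOR 26 = 10 < 16 — winning move (to 10).
  20: 20 XOR 26 = 14 < 20 — winning move (to 14).
  18: 18 XOR 26 = 8 < 18 — winning move (to 8).
  12: 12 XOR 26 = 22 ≥ 12 — no move.
That gives 3 winning moves.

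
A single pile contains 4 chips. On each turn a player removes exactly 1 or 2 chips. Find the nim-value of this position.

Build the Grundy sequence with g(k) = mex{g(k−s) : s ∈ {1, 2}, s ≤ k}:
k:     0  1  2  3  4
g(k):  0  1  2  0  1
So g(4) = 1.

1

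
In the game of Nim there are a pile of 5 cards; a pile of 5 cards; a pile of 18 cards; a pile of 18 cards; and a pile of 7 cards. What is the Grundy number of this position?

In binary:
  00101  (5)
  00101  (5)
  10010  (18)
  10010  (18)
  00111  (7)
  -----
  00111  (7)

7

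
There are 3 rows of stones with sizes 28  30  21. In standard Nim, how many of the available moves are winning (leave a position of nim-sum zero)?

3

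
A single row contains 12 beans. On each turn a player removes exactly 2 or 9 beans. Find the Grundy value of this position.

Compute g(0), g(1), … for moves {2, 9}:
k:     0  1  2  3  4  5  6  7  8  9 10 11 12
g(k):  0  0  1  1  0  0  1  1  0  2  1  0  0
So g(12) = 0.

0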